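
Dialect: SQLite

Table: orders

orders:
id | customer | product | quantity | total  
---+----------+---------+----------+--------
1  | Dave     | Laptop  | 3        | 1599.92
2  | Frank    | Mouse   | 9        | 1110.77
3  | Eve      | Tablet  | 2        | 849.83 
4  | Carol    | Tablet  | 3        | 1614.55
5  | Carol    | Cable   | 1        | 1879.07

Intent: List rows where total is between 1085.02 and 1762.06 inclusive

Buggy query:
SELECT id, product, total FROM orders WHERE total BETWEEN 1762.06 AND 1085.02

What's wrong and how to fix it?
Bug: BETWEEN expects the lower bound first; with 1762.06 AND 1085.02 the range is empty

Fix: Write BETWEEN 1085.02 AND 1762.06

Corrected query:
SELECT id, product, total FROM orders WHERE total BETWEEN 1085.02 AND 1762.06

Result:
id | product | total  
---+---------+--------
1  | Laptop  | 1599.92
2  | Mouse   | 1110.77
4  | Tablet  | 1614.55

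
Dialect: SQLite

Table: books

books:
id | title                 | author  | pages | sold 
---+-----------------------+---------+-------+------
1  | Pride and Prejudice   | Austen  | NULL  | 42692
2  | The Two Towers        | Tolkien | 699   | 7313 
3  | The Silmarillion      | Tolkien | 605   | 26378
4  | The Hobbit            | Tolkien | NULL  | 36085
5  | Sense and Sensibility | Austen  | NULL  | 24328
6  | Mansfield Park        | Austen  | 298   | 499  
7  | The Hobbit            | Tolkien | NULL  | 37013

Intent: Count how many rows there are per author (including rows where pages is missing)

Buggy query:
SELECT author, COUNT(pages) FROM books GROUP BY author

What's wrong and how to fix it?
Bug: COUNT(column) counts non-NULL values only; rows with NULL pages aren't counted

Fix: Replace COUNT(pages) with COUNT(*)

Corrected query:
SELECT author, COUNT(*) FROM books GROUP BY author

Result:
author  | COUNT(*)
--------+---------
Austen  | 3       
Tolkien | 4       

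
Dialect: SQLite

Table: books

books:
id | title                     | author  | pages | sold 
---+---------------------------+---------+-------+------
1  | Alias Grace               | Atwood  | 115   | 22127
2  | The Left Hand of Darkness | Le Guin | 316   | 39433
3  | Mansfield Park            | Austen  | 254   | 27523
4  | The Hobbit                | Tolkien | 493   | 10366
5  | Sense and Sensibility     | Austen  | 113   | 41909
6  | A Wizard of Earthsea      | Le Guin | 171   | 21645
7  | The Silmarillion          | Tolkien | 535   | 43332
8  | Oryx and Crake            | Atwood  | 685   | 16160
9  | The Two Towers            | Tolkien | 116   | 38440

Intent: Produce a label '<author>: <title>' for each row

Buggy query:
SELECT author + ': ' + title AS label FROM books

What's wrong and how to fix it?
Bug: SQLite uses || for string concatenation; + coerces text to numbers (yielding 0)

Fix: Use the || operator for string concatenation

Corrected query:
SELECT author || ': ' || title AS label FROM books

Result:
label                             
----------------------------------
Atwood: Alias Grace               
Le Guin: The Left Hand of Darkness
Austen: Mansfield Park            
Tolkien: The Hobbit               
Austen: Sense and Sensibility     
Le Guin: A Wizard of Earthsea     
Tolkien: The Silmarillion         
Atwood: Oryx and Crake            
Tolkien: The Two Towers           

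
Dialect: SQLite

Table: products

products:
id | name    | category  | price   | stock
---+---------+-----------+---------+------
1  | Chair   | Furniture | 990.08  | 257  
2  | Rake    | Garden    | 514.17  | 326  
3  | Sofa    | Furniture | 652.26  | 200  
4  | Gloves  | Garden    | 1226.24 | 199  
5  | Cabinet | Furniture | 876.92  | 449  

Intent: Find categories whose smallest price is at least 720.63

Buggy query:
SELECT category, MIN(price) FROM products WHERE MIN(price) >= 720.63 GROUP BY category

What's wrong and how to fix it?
Bug: Aggregates like MIN are computed per group after WHERE runs

Fix: Use HAVING for the per-group MIN condition

Corrected query:
SELECT category, MIN(price) FROM products GROUP BY category HAVING MIN(price) >= 720.63

Result:
(no rows)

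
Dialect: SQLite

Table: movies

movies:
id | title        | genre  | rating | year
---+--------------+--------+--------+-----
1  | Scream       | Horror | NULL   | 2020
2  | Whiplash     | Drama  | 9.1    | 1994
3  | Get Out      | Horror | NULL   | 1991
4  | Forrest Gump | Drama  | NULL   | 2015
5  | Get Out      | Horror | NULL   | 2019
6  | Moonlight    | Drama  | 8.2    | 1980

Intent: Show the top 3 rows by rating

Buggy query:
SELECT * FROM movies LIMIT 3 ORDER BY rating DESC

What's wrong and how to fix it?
Bug: ORDER BY cannot follow LIMIT; LIMIT is the final clause

Fix: Swap the clauses: ORDER BY first, then LIMIT

Corrected query:
SELECT * FROM movies ORDER BY rating DESC LIMIT 3

Result:
id | title     | genre  | rating | year
---+-----------+--------+--------+-----
2  | Whiplash  | Drama  | 9.1    | 1994
6  | Moonlight | Drama  | 8.2    | 1980
1  | Scream    | Horror | NULL   | 2020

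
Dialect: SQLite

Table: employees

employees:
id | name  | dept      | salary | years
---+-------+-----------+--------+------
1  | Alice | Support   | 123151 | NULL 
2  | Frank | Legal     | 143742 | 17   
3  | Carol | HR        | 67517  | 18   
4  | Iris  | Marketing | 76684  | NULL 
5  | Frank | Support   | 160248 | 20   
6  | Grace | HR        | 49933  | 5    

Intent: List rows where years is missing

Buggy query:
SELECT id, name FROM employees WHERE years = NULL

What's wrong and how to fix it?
Bug: Comparing to NULL with '=' never matches; NULL = NULL is unknown, not true

Fix: Replace '= NULL' with 'IS NULL'

Corrected query:
SELECT id, name FROM employees WHERE years IS NULL

Result:
id | name 
---+------
1  | Alice
4  | Iris 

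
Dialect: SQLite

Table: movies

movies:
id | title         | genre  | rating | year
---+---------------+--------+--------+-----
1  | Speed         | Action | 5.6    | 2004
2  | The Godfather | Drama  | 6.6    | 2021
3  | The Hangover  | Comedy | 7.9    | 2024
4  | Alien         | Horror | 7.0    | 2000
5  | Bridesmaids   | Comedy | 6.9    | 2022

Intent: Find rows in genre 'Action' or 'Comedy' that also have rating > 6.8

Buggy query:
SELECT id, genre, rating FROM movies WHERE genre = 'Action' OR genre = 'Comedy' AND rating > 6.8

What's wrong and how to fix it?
Bug: Without parentheses, AND is evaluated before OR, so the rating filter only applies to the 'Comedy' branch

Fix: Group the OR with parentheses (or use IN), then AND the threshold

Corrected query:
SELECT id, genre, rating FROM movies WHERE (genre = 'Action' OR genre = 'Comedy') AND rating > 6.8

Result:
id | genre  | rating
---+--------+-------
3  | Comedy | 7.9   
5  | Comedy | 6.9   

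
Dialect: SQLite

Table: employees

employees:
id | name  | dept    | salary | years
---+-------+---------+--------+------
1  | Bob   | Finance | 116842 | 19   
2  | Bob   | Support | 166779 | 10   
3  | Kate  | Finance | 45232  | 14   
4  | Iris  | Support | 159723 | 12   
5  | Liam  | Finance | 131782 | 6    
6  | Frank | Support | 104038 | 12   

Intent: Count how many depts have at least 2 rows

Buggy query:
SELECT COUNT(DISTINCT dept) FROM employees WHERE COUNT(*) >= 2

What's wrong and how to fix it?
Bug: COUNT(*) cannot appear in WHERE; the per-group count doesn't exist yet

Fix: Group first with HAVING COUNT(*) >= 2, then COUNT the resulting groups

Corrected query:
SELECT COUNT(*) FROM (SELECT dept FROM employees GROUP BY dept HAVING COUNT(*) >= 2)

Result:
COUNT(*)
--------
2       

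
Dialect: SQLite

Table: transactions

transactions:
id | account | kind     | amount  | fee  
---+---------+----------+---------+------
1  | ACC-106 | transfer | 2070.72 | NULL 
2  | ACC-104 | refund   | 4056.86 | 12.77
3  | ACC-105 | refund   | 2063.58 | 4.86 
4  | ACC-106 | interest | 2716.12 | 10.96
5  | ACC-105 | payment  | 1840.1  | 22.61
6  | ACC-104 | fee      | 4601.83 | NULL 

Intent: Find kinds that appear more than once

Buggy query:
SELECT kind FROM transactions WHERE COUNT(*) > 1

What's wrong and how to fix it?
Bug: COUNT(*) is an aggregate and cannot be used in WHERE

Fix: GROUP BY kind, then filter groups with HAVING COUNT(*) > 1

Corrected query:
SELECT kind FROM transactions GROUP BY kind HAVING COUNT(*) > 1

Result:
kind  
------
refund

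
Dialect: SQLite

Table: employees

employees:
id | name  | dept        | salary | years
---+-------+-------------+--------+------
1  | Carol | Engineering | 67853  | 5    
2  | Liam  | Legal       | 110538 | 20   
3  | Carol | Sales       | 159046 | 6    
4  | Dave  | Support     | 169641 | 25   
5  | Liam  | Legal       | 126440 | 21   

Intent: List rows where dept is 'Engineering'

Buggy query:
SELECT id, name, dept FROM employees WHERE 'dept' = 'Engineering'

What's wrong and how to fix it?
Bug: Single quotes denote string literals in SQL; the column name is being compared as a constant string

Fix: Reference the column as dept without single quotes

Corrected query:
SELECT id, name, dept FROM employees WHERE dept = 'Engineering'

Result:
id | name  | dept       
---+-------+------------
1  | Carol | Engineering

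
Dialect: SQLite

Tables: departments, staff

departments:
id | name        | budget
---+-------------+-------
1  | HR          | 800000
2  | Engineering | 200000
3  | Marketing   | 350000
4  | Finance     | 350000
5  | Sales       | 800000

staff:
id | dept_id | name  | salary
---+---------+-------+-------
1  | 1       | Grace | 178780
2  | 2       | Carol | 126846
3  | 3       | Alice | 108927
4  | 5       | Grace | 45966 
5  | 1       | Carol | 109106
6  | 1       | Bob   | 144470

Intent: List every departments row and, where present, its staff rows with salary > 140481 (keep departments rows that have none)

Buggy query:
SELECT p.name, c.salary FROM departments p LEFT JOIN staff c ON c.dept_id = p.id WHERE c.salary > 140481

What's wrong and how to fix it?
Bug: Filtering c.salary in WHERE discards the NULL rows produced by LEFT JOIN, turning it into an inner join

Fix: Put 'c.salary > 140481' in the JOIN's ON clause instead of WHERE

Corrected query:
SELECT p.name, c.salary FROM departments p LEFT JOIN staff c ON c.dept_id = p.id AND c.salary > 140481

Result:
name        | salary
------------+-------
HR          | 144470
HR          | 178780
Engineering | NULL  
Marketing   | NULL  
Finance     | NULL  
Sales       | NULL  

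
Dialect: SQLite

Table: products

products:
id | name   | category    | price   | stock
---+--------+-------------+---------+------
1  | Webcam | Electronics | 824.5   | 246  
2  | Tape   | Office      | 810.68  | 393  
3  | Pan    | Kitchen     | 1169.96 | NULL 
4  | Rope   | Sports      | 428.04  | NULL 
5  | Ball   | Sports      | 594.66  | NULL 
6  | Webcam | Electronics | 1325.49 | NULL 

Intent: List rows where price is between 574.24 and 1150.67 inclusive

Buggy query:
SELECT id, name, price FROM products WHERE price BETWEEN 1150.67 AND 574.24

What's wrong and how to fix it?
Bug: The bounds are reversed; BETWEEN a AND b requires a <= b to match anything

Fix: Swap the bounds so the smaller value comes first

Corrected query:
SELECT id, name, price FROM products WHERE price BETWEEN 574.24 AND 1150.67

Result:
id | name   | price 
---+--------+-------
1  | Webcam | 824.5 
2  | Tape   | 810.68
5  | Ball   | 594.66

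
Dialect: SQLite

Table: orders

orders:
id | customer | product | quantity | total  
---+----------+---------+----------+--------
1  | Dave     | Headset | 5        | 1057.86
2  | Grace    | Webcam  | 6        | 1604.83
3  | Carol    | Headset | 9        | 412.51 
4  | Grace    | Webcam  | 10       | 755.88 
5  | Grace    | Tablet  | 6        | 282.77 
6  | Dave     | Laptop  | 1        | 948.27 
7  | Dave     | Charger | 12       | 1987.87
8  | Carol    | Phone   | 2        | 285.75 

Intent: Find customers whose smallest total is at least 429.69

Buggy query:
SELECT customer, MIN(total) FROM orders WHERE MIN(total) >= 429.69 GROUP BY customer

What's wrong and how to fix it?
Bug: MIN() in WHERE is a misuse of aggregate

Fix: Use HAVING for the per-group MIN condition

Corrected query:
SELECT customer, MIN(total) FROM orders GROUP BY customer HAVING MIN(total) >= 429.69

Result:
customer | MIN(total)
---------+-----------
Dave     | 948.27    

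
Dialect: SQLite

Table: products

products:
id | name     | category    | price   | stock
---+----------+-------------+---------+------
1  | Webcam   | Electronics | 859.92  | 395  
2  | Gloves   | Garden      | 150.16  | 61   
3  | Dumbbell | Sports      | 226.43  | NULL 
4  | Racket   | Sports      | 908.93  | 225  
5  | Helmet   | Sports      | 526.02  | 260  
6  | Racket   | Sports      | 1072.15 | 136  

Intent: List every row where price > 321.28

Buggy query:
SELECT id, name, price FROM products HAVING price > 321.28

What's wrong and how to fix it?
Bug: HAVING filters the output of aggregation, but this query has no GROUP BY and no aggregate functions, so SQLite rejects it (HAVING clause on a non-aggregate query); the condition here is per row

Fix: Replace HAVING with WHERE since the condition applies to individual rows

Corrected query:
SELECT id, name, price FROM products WHERE price > 321.28

Result:
id | name   | price  
---+--------+--------
1  | Webcam | 859.92 
4  | Racket | 908.93 
5  | Helmet | 526.02 
6  | Racket | 1072.15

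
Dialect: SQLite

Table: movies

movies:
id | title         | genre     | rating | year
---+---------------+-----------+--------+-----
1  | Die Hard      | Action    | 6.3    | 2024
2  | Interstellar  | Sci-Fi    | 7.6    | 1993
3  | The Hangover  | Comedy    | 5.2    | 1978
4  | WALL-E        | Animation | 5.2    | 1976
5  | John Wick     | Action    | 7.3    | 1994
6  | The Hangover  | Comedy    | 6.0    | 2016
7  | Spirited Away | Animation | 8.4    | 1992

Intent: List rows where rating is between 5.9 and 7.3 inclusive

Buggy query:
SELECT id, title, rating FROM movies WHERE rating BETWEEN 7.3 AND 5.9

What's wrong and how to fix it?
Bug: BETWEEN expects the lower bound first; with 7.3 AND 5.9 the range is empty

Fix: Swap the bounds so the smaller value comes first

Corrected query:
SELECT id, title, rating FROM movies WHERE rating BETWEEN 5.9 AND 7.3

Result:
id | title        | rating
---+--------------+-------
1  | Die Hard     | 6.3   
5  | John Wick    | 7.3   
6  | The Hangover | 6     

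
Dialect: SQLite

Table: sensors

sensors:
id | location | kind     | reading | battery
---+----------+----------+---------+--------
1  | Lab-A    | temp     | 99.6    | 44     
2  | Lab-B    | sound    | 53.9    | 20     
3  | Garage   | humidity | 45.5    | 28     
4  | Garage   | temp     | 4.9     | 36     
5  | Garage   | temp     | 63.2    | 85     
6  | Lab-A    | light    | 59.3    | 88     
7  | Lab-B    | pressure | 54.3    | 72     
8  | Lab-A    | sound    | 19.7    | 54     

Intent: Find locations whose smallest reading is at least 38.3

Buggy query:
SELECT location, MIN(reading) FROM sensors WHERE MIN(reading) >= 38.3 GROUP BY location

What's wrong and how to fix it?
Bug: Aggregates like MIN are computed per group after WHERE runs

Fix: Replace WHERE with HAVING after the GROUP BY

Corrected query:
SELECT location, MIN(reading) FROM sensors GROUP BY location HAVING MIN(reading) >= 38.3

Result:
location | MIN(reading)
---------+-------------
Lab-B    | 53.9        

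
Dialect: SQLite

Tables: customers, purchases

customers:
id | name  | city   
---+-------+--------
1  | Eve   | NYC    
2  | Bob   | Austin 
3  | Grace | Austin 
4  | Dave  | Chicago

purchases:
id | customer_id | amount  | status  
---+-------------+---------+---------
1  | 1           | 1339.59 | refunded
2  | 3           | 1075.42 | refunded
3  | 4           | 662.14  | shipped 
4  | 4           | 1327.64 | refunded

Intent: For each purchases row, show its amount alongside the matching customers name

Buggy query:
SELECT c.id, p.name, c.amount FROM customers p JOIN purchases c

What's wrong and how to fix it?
Bug: Missing join condition: each purchases row is matched to all customers rows instead of just its own

Fix: Add ON c.customer_id = p.id to the JOIN

Corrected query:
SELECT c.id, p.name, c.amount FROM customers p JOIN purchases c ON c.customer_id = p.id

Result:
id | name  | amount 
---+-------+--------
1  | Eve   | 1339.59
2  | Grace | 1075.42
3  | Dave  | 662.14 
4  | Dave  | 1327.64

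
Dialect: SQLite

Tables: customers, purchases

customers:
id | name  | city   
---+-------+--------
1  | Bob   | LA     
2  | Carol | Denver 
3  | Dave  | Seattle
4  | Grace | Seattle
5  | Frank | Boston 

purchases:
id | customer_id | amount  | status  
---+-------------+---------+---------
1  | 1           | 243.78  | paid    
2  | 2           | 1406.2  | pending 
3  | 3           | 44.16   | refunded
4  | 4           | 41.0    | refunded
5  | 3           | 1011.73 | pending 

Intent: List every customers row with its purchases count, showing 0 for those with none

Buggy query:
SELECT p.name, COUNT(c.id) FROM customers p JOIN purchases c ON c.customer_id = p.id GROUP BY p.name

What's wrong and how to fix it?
Bug: An inner join excludes parents with zero children

Fix: Use LEFT JOIN so parents without children still appear (COUNT(c.id) gives 0)

Corrected query:
SELECT p.name, COUNT(c.id) FROM customers p LEFT JOIN purchases c ON c.customer_id = p.id GROUP BY p.name

Result:
name  | COUNT(c.id)
------+------------
Bob   | 1          
Carol | 1          
Dave  | 2          
Frank | 0          
Grace | 1          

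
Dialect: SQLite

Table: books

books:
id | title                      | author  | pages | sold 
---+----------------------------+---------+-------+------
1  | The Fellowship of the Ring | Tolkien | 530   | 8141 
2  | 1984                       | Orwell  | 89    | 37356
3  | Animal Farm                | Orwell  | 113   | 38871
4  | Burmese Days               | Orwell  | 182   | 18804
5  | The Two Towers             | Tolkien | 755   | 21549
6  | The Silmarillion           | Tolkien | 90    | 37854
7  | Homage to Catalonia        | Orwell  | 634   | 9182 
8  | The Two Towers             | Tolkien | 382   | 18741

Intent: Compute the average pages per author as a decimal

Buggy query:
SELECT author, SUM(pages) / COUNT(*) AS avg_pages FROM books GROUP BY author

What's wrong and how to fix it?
Bug: Both operands are integers, so '/' performs integer division and truncates

Fix: Cast one side to REAL so the division keeps the fractional part

Corrected query:
SELECT author, SUM(pages) * 1.0 / COUNT(*) AS avg_pages FROM books GROUP BY author

Result:
author  | avg_pages
--------+----------
Orwell  | 254.5    
Tolkien | 439.25   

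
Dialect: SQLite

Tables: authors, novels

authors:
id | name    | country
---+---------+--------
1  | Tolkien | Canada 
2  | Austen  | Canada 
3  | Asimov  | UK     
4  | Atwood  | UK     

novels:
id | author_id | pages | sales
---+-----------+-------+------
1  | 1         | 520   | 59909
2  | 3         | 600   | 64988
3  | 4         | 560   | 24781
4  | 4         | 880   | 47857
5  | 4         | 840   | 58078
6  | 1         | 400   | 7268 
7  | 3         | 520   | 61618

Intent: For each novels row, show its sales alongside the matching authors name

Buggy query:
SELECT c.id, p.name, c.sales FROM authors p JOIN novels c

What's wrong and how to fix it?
Bug: Missing join condition: each novels row is matched to all authors rows instead of just its own

Fix: Add ON c.author_id = p.id to the JOIN

Corrected query:
SELECT c.id, p.name, c.sales FROM authors p JOIN novels c ON c.author_id = p.id

Result:
id | name    | sales
---+---------+------
1  | Tolkien | 59909
2  | Asimov  | 64988
3  | Atwood  | 24781
4  | Atwood  | 47857
5  | Atwood  | 58078
6  | Tolkien | 7268 
7  | Asimov  | 61618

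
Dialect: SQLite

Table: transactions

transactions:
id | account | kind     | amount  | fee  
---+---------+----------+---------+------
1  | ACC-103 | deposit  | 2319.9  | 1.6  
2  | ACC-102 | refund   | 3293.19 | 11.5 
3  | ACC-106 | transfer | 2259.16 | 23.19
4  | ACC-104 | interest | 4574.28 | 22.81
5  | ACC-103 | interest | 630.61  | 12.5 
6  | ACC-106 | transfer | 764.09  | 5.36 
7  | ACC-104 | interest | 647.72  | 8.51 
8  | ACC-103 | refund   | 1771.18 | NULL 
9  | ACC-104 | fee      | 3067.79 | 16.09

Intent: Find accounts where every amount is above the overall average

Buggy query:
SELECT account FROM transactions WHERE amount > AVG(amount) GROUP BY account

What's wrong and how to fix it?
Bug: AVG() is an aggregate; it can't sit directly in WHERE

Fix: Compute the overall average in a scalar subquery and compare each group's MIN against it in HAVING

Corrected query:
SELECT account FROM transactions GROUP BY account HAVING MIN(amount) > (SELECT AVG(amount) FROM transactions)

Result:
account
-------
ACC-102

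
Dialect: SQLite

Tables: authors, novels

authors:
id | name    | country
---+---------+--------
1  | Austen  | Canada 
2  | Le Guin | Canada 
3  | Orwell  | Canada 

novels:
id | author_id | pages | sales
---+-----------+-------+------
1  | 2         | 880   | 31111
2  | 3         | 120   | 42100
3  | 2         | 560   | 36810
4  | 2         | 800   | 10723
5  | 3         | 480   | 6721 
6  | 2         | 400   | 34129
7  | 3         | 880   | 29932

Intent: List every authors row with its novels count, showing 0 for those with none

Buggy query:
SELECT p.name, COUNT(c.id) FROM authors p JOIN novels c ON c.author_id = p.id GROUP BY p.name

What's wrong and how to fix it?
Bug: An inner join excludes parents with zero children

Fix: Use LEFT JOIN so parents without children still appear (COUNT(c.id) gives 0)

Corrected query:
SELECT p.name, COUNT(c.id) FROM authors p LEFT JOIN novels c ON c.author_id = p.id GROUP BY p.name

Result:
name    | COUNT(c.id)
--------+------------
Austen  | 0          
Le Guin | 4          
Orwell  | 3          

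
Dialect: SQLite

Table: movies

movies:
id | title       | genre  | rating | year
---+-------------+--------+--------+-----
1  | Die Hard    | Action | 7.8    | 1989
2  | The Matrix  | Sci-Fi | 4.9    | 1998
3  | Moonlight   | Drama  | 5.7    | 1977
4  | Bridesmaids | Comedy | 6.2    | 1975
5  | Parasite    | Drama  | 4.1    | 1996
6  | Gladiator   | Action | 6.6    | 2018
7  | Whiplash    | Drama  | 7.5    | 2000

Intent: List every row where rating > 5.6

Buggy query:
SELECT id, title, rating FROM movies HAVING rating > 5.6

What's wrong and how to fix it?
Bug: This is a non-aggregate query (no GROUP BY, no aggregates), so in SQLite the HAVING clause is invalid here; a row-level condition belongs in WHERE

Fix: Replace HAVING with WHERE since the condition applies to individual rows

Corrected query:
SELECT id, title, rating FROM movies WHERE rating > 5.6

Result:
id | title       | rating
---+-------------+-------
1  | Die Hard    | 7.8   
3  | Moonlight   | 5.7   
4  | Bridesmaids | 6.2   
6  | Gladiator   | 6.6   
7  | Whiplash    | 7.5   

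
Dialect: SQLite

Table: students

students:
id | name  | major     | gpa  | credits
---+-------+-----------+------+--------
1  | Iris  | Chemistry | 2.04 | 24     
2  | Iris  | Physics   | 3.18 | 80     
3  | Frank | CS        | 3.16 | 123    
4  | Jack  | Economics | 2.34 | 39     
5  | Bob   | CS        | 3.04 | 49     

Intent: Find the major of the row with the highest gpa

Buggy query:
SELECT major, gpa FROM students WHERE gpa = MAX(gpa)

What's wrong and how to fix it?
Bug: WHERE is evaluated per row; an aggregate over the whole table isn't defined there

Fix: Use a subquery: WHERE gpa = (SELECT MAX(gpa) FROM students)

Corrected query:
SELECT major, gpa FROM students WHERE gpa = (SELECT MAX(gpa) FROM students)

Result:
major   | gpa 
--------+-----
Physics | 3.18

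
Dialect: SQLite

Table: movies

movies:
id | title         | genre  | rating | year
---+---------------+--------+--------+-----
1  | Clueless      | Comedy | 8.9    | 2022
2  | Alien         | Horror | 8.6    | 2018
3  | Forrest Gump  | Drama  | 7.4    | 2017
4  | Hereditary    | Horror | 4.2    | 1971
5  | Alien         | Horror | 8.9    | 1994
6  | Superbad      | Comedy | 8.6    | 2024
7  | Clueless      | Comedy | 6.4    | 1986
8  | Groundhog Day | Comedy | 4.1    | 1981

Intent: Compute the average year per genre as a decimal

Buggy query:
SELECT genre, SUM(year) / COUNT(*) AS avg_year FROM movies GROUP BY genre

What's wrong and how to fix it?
Bug: Both operands are integers, so '/' performs integer division and truncates

Fix: Cast one side to REAL so the division keeps the fractional part

Corrected query:
SELECT genre, SUM(year) * 1.0 / COUNT(*) AS avg_year FROM movies GROUP BY genre

Result:
genre  | avg_year   
-------+------------
Comedy | 2003.25    
Drama  | 2017       
Horror | 1994.333333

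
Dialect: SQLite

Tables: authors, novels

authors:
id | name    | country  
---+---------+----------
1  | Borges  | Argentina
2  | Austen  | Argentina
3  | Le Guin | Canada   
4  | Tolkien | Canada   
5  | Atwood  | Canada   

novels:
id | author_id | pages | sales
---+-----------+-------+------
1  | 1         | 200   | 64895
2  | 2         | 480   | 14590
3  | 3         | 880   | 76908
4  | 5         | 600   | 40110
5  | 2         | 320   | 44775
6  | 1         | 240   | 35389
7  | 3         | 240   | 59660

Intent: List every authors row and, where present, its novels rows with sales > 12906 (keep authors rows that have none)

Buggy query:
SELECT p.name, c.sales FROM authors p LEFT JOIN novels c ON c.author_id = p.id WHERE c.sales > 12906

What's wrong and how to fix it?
Bug: Filtering c.sales in WHERE discards the NULL rows produced by LEFT JOIN, turning it into an inner join

Fix: Move the right-table condition into the ON clause so unmatched parents are kept

Corrected query:
SELECT p.name, c.sales FROM authors p LEFT JOIN novels c ON c.author_id = p.id AND c.sales > 12906

Result:
name    | sales
--------+------
Borges  | 35389
Borges  | 64895
Austen  | 14590
Austen  | 44775
Le Guin | 59660
Le Guin | 76908
Tolkien | NULL 
Atwood  | 40110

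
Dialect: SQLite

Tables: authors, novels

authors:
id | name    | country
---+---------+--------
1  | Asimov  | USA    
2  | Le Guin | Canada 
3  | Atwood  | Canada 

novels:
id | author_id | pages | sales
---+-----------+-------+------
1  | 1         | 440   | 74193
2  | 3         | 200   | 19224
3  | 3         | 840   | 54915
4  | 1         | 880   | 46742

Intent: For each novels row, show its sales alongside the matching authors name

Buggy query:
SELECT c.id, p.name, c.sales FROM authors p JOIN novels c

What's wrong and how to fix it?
Bug: Missing join condition: each novels row is matched to all authors rows instead of just its own

Fix: Add ON c.author_id = p.id to the JOIN

Corrected query:
SELECT c.id, p.name, c.sales FROM authors p JOIN novels c ON c.author_id = p.id

Result:
id | name   | sales
---+--------+------
1  | Asimov | 74193
2  | Atwood | 19224
3  | Atwood | 54915
4  | Asimov | 46742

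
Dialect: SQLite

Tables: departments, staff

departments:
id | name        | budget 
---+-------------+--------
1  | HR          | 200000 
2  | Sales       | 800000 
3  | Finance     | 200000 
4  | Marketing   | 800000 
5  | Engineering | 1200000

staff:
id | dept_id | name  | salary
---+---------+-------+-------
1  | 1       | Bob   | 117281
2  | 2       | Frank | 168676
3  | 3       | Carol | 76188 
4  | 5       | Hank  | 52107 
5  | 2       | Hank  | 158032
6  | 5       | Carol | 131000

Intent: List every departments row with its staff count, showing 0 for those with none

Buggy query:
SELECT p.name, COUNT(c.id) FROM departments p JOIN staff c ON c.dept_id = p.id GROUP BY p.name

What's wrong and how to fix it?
Bug: An inner join excludes parents with zero children

Fix: Switch to LEFT JOIN to retain unmatched parent rows

Corrected query:
SELECT p.name, COUNT(c.id) FROM departments p LEFT JOIN staff c ON c.dept_id = p.id GROUP BY p.name

Result:
name        | COUNT(c.id)
------------+------------
Engineering | 2          
Finance     | 1          
HR          | 1          
Marketing   | 0          
Sales       | 2          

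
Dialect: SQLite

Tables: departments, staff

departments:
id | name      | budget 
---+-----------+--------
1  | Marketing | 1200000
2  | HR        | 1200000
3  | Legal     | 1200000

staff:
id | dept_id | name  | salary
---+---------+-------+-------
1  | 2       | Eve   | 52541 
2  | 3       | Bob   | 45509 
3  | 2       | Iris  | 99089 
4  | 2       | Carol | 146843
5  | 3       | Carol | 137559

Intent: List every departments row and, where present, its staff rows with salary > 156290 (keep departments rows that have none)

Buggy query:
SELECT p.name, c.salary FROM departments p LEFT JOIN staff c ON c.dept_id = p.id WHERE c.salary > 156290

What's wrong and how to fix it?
Bug: A WHERE condition on the right-hand table after LEFT JOIN drops unmatched parents

Fix: Move the right-table condition into the ON clause so unmatched parents are kept

Corrected query:
SELECT p.name, c.salary FROM departments p LEFT JOIN staff c ON c.dept_id = p.id AND c.salary > 156290

Result:
name      | salary
----------+-------
Marketing | NULL  
HR        | NULL  
Legal     | NULL  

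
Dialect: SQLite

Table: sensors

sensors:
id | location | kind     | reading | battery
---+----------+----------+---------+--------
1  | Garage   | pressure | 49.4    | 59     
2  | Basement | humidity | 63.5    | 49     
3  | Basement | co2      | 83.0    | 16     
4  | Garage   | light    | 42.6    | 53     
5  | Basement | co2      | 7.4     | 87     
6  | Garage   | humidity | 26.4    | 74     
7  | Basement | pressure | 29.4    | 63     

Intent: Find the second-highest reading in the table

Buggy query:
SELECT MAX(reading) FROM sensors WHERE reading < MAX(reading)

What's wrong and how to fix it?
Bug: MAX(reading) on the right of the comparison is an aggregate-in-WHERE error

Fix: Compute the overall MAX in a subquery, then take MAX of rows below it

Corrected query:
SELECT MAX(reading) FROM sensors WHERE reading < (SELECT MAX(reading) FROM sensors)

Result:
MAX(reading)
------------
63.5        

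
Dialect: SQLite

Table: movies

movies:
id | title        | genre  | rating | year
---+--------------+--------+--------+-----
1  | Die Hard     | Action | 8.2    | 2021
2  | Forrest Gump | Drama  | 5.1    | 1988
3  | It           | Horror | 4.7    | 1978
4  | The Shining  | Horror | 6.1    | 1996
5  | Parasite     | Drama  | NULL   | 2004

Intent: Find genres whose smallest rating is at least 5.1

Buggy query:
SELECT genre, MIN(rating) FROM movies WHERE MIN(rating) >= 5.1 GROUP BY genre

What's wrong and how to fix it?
Bug: MIN() in WHERE is a misuse of aggregate

Fix: Replace WHERE with HAVING after the GROUP BY

Corrected query:
SELECT genre, MIN(rating) FROM movies GROUP BY genre HAVING MIN(rating) >= 5.1

Result:
genre  | MIN(rating)
-------+------------
Action | 8.2        
Drama  | 5.1        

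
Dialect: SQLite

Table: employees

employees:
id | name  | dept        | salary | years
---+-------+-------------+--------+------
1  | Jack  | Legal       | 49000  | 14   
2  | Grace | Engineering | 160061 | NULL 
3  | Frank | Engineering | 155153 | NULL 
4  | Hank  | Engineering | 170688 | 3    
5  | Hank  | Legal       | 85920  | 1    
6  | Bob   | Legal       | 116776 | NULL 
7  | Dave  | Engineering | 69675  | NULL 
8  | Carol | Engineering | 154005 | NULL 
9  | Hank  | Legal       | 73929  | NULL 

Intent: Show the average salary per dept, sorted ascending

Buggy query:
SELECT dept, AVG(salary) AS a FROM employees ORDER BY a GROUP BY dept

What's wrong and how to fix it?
Bug: ORDER BY appears before GROUP BY; SQL clause order requires GROUP BY first

Fix: Move ORDER BY to the end, after GROUP BY

Corrected query:
SELECT dept, AVG(salary) AS a FROM employees GROUP BY dept ORDER BY a

Result:
dept        | a       
------------+---------
Legal       | 81406.25
Engineering | 141916.4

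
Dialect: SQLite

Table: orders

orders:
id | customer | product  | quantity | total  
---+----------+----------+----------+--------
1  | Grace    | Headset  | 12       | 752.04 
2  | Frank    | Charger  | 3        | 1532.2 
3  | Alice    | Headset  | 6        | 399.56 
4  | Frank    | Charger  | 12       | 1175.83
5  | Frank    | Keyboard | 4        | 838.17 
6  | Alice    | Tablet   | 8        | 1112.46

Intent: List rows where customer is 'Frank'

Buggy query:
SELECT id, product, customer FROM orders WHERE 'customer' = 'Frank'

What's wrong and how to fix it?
Bug: 'customer' in single quotes is a string literal, not the column; the comparison is literal-vs-literal and never true

Fix: Remove the quotes around the column name (or use double quotes for an identifier)

Corrected query:
SELECT id, product, customer FROM orders WHERE customer = 'Frank'

Result:
id | product  | customer
---+----------+---------
2  | Charger  | Frank   
4  | Charger  | Frank   
5  | Keyboard | Frank   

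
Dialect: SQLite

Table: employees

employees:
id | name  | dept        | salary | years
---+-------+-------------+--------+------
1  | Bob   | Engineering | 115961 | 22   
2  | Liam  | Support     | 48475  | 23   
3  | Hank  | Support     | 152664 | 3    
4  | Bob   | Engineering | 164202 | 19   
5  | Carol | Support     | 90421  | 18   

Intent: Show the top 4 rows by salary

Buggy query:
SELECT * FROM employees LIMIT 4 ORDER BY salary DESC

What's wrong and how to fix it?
Bug: LIMIT must come after ORDER BY

Fix: Swap the clauses: ORDER BY first, then LIMIT

Corrected query:
SELECT * FROM employees ORDER BY salary DESC LIMIT 4

Result:
id | name  | dept        | salary | years
---+-------+-------------+--------+------
4  | Bob   | Engineering | 164202 | 19   
3  | Hank  | Support     | 152664 | 3    
1  | Bob   | Engineering | 115961 | 22   
5  | Carol | Support     | 90421  | 18   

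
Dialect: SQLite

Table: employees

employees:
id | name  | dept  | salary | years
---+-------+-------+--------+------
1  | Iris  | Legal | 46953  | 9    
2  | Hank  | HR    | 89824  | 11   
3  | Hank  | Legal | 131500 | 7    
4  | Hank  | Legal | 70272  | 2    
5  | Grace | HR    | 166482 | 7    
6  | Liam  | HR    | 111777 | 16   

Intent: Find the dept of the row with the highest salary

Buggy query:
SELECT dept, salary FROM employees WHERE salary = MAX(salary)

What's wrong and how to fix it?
Bug: MAX(salary) is an aggregate and cannot be used directly in WHERE

Fix: Use a subquery: WHERE salary = (SELECT MAX(salary) FROM employees)

Corrected query:
SELECT dept, salary FROM employees WHERE salary = (SELECT MAX(salary) FROM employees)

Result:
dept | salary
-----+-------
HR   | 166482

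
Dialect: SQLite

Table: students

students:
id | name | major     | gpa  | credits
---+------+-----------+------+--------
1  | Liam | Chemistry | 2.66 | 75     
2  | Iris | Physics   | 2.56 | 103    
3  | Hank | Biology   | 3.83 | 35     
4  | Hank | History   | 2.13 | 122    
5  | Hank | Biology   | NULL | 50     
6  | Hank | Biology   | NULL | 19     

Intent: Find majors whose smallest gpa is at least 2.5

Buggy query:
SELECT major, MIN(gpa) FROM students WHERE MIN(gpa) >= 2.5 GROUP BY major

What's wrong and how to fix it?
Bug: Aggregates like MIN are computed per group after WHERE runs

Fix: Replace WHERE with HAVING after the GROUP BY

Corrected query:
SELECT major, MIN(gpa) FROM students GROUP BY major HAVING MIN(gpa) >= 2.5

Result:
major     | MIN(gpa)
----------+---------
Biology   | 3.83    
Chemistry | 2.66    
Physics   | 2.56    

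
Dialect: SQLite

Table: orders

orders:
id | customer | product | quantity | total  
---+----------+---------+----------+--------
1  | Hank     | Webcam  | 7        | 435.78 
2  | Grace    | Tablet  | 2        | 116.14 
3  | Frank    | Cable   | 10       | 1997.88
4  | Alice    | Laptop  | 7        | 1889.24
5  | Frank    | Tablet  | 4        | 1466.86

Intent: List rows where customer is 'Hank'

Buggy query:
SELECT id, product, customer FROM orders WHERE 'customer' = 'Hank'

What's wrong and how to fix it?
Bug: Single quotes denote string literals in SQL; the column name is being compared as a constant string

Fix: Remove the quotes around the column name (or use double quotes for an identifier)

Corrected query:
SELECT id, product, customer FROM orders WHERE customer = 'Hank'

Result:
id | product | customer
---+---------+---------
1  | Webcam  | Hank    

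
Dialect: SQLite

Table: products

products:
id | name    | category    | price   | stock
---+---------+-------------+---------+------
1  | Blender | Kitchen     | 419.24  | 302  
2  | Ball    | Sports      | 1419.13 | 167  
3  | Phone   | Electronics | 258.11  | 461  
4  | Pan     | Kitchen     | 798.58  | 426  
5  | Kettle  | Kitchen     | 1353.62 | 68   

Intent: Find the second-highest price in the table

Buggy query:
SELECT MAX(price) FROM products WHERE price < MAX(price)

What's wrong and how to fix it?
Bug: The inner MAX is an aggregate inside WHERE, which is not allowed

Fix: Put the inner MAX in a scalar subquery

Corrected query:
SELECT MAX(price) FROM products WHERE price < (SELECT MAX(price) FROM products)

Result:
MAX(price)
----------
1353.62   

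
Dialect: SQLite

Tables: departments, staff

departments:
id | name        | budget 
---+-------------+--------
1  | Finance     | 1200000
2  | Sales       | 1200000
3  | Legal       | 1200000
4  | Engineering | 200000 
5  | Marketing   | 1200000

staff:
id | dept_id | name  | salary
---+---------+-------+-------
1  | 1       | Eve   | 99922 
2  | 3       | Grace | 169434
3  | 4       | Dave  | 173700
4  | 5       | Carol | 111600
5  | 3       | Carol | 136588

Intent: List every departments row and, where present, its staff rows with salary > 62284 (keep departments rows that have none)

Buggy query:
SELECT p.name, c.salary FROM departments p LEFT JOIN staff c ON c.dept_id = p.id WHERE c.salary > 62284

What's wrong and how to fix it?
Bug: Filtering c.salary in WHERE discards the NULL rows produced by LEFT JOIN, turning it into an inner join

Fix: Move the right-table condition into the ON clause so unmatched parents are kept

Corrected query:
SELECT p.name, c.salary FROM departments p LEFT JOIN staff c ON c.dept_id = p.id AND c.salary > 62284

Result:
name        | salary
------------+-------
Finance     | 99922 
Sales       | NULL  
Legal       | 136588
Legal       | 169434
Engineering | 173700
Marketing   | 111600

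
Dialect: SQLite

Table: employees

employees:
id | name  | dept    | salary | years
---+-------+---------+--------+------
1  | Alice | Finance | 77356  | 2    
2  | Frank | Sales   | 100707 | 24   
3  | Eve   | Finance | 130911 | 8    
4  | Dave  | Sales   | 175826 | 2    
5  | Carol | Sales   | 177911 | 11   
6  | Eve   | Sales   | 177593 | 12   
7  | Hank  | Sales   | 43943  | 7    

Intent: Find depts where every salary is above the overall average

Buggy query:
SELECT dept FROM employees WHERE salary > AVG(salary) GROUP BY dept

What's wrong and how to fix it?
Bug: WHERE evaluates per row before aggregation, so AVG() is unavailable

Fix: Use a subquery for AVG and a HAVING MIN(...) filter so the condition holds for every row in the group

Corrected query:
SELECT dept FROM employees GROUP BY dept HAVING MIN(salary) > (SELECT AVG(salary) FROM employees)

Result:
(no rows)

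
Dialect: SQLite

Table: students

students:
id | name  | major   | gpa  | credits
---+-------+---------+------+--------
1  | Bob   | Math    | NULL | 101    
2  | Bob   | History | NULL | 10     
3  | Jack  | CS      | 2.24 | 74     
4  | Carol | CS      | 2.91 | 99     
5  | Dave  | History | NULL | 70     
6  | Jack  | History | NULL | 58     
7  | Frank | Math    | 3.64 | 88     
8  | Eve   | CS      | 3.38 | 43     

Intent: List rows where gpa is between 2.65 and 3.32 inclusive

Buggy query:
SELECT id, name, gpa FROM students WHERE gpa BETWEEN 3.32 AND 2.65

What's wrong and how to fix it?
Bug: BETWEEN expects the lower bound first; with 3.32 AND 2.65 the range is empty

Fix: Swap the bounds so the smaller value comes first

Corrected query:
SELECT id, name, gpa FROM students WHERE gpa BETWEEN 2.65 AND 3.32

Result:
id | name  | gpa 
---+-------+-----
4  | Carol | 2.91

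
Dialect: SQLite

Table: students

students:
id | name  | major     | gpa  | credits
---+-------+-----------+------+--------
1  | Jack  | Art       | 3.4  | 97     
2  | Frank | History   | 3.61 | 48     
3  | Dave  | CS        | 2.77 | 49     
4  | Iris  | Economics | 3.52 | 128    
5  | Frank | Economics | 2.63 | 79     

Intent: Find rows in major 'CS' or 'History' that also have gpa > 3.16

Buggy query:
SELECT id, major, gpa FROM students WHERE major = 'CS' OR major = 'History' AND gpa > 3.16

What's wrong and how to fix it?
Bug: AND binds tighter than OR, so this parses as major = 'CS' OR (major = 'History' AND gpa > 3.16)

Fix: Add parentheses around the OR so the AND applies to both alternatives

Corrected query:
SELECT id, major, gpa FROM students WHERE (major = 'CS' OR major = 'History') AND gpa > 3.16

Result:
id | major   | gpa 
---+---------+-----
2  | History | 3.61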